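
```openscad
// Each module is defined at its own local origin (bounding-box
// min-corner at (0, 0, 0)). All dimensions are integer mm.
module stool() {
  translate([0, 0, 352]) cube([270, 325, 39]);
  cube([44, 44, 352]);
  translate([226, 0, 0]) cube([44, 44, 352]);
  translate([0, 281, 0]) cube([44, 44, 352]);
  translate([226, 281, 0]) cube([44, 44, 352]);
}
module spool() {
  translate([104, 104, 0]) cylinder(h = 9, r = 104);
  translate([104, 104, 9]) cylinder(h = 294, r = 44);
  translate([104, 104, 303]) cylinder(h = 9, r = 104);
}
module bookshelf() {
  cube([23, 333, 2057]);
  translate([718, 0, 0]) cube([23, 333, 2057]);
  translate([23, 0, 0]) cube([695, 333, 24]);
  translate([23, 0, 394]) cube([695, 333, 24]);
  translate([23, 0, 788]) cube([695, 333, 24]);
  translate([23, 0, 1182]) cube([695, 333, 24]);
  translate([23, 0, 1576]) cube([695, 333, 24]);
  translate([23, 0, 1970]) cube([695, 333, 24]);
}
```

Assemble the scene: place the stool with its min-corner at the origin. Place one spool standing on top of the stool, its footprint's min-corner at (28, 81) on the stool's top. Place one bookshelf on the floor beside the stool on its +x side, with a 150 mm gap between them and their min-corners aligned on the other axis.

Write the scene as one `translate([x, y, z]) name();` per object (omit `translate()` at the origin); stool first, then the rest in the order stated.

stool();
translate([28, 81, 391]) spool();
translate([420, 0, 0]) bookshelf();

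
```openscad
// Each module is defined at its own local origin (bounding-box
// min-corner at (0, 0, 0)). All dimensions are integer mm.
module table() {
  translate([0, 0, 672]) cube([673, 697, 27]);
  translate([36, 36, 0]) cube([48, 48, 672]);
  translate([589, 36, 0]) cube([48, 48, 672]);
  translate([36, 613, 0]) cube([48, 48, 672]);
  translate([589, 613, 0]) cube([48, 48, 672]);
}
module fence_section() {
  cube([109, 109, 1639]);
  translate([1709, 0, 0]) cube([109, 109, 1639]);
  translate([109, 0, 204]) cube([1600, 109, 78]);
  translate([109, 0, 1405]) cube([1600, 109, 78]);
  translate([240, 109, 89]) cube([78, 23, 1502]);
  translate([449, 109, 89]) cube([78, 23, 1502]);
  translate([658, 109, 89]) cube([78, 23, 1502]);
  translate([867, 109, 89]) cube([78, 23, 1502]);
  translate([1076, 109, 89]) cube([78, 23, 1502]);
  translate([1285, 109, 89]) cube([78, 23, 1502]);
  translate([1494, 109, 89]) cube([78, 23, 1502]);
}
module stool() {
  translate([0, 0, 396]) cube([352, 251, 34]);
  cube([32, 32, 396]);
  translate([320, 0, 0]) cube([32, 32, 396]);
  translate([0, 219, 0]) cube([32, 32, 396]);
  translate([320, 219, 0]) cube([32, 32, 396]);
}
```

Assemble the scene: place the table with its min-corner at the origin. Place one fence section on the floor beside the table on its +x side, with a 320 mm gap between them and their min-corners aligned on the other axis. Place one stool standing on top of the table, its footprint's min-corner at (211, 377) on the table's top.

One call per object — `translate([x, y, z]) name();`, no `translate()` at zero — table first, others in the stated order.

table();
translate([993, 0, 0]) fence_section();
translate([211, 377, 699]) stool();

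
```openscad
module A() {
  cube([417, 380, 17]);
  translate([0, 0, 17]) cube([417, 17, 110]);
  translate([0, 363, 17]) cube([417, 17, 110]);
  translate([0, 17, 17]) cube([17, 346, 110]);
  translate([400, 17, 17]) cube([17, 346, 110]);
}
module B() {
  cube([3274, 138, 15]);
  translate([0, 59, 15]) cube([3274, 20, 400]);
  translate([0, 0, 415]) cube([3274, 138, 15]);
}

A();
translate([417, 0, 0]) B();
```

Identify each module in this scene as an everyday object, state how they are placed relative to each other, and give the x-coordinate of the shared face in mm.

A is an open box. B is an I-beam. The I-beam is against the open box's +x side, with their −y faces flush. The x-coordinate of the shared face is 417 mm.

The open box's +x face and the I-beam's −x face are both at x = 417 mm.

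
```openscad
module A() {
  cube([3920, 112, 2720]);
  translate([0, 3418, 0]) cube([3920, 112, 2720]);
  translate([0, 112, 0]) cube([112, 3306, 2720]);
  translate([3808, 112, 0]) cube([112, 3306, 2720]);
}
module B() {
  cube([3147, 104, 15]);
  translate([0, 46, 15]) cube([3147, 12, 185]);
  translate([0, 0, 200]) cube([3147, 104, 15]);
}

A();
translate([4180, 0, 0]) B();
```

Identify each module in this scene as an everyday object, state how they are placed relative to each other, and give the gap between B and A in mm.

A is a house frame. B is an I-beam. The I-beam is on the floor beside the house frame on its +x side. The gap between the I-beam and the house frame is 260 mm.

The I-beam's nearest face is 260 mm from the house frame's +x face.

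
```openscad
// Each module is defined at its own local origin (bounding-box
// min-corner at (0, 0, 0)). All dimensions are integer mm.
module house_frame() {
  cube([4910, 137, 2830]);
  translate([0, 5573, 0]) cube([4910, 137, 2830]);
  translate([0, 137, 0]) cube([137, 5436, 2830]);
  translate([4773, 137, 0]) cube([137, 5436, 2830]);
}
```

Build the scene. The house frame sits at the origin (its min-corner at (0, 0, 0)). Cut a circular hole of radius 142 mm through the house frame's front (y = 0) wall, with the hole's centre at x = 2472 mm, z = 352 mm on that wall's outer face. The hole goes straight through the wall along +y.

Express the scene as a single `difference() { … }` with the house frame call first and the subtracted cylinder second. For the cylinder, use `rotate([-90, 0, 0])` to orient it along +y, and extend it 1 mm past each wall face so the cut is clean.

difference() {
  house_frame();
  translate([2472, -1, 352]) rotate([-90, 0, 0]) cylinder(h = 139, r = 142);
}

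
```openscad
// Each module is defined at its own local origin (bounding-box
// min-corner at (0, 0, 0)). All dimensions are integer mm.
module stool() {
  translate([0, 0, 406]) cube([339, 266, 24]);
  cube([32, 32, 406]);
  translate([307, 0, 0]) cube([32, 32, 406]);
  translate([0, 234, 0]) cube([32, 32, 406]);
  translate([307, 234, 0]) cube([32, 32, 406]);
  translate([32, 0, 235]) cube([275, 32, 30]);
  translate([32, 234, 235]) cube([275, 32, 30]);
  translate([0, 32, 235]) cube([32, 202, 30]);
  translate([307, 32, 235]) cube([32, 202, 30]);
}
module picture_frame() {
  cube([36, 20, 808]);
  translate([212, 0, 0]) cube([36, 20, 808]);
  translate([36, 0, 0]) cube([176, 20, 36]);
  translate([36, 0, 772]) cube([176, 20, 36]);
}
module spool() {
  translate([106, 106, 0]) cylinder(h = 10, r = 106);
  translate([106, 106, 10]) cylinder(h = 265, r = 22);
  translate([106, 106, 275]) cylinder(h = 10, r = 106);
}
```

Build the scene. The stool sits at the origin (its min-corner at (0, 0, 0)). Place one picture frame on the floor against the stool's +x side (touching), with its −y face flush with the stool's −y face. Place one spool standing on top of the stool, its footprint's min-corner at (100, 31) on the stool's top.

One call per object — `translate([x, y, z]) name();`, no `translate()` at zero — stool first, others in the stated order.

stool();
translate([339, 0, 0]) picture_frame();
translate([100, 31, 430]) spool();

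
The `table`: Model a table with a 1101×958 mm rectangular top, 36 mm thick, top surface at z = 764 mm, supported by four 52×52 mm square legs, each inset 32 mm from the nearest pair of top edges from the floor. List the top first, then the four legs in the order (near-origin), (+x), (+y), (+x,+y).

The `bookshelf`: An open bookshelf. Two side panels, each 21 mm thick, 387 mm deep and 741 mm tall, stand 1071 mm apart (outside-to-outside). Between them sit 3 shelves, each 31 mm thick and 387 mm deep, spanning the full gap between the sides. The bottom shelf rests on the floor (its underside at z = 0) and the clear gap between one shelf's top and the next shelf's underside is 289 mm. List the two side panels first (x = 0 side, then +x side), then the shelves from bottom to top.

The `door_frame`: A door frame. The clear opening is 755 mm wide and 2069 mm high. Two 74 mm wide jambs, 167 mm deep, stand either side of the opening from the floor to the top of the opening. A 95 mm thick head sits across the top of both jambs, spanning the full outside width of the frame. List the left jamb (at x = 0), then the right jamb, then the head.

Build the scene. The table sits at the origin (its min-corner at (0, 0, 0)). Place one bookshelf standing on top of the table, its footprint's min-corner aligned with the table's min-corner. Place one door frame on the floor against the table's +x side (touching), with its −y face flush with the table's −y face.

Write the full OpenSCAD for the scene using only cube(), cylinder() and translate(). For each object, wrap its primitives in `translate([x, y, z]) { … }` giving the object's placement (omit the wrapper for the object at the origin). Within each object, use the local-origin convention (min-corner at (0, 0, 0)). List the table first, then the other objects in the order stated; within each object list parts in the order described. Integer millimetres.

translate([0, 0, 728]) cube([1101, 958, 36]);
translate([32, 32, 0]) cube([52, 52, 728]);
translate([1017, 32, 0]) cube([52, 52, 728]);
translate([32, 874, 0]) cube([52, 52, 728]);
translate([1017, 874, 0]) cube([52, 52, 728]);
translate([0, 0, 764]) {
  cube([21, 387, 741]);
  translate([1050, 0, 0]) cube([21, 387, 741]);
  translate([21, 0, 0]) cube([1029, 387, 31]);
  translate([21, 0, 320]) cube([1029, 387, 31]);
  translate([21, 0, 640]) cube([1029, 387, 31]);
}
translate([1101, 0, 0]) {
  cube([74, 167, 2069]);
  translate([829, 0, 0]) cube([74, 167, 2069]);
  translate([0, 0, 2069]) cube([903, 167, 95]);
}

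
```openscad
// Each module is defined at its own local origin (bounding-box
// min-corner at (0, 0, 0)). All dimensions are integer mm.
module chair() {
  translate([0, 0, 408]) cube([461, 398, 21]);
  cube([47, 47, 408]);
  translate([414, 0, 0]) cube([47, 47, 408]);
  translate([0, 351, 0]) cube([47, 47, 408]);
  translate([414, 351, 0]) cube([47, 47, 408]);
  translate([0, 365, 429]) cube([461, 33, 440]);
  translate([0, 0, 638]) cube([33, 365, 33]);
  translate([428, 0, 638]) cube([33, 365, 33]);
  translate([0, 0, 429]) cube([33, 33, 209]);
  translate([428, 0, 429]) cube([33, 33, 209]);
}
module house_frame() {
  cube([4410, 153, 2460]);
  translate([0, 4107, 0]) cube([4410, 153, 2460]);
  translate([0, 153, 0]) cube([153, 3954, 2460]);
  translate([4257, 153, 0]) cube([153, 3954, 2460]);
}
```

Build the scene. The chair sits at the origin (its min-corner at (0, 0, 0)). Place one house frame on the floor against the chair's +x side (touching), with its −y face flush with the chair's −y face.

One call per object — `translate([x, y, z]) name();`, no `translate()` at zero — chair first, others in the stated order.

chair();
translate([461, 0, 0]) house_frame();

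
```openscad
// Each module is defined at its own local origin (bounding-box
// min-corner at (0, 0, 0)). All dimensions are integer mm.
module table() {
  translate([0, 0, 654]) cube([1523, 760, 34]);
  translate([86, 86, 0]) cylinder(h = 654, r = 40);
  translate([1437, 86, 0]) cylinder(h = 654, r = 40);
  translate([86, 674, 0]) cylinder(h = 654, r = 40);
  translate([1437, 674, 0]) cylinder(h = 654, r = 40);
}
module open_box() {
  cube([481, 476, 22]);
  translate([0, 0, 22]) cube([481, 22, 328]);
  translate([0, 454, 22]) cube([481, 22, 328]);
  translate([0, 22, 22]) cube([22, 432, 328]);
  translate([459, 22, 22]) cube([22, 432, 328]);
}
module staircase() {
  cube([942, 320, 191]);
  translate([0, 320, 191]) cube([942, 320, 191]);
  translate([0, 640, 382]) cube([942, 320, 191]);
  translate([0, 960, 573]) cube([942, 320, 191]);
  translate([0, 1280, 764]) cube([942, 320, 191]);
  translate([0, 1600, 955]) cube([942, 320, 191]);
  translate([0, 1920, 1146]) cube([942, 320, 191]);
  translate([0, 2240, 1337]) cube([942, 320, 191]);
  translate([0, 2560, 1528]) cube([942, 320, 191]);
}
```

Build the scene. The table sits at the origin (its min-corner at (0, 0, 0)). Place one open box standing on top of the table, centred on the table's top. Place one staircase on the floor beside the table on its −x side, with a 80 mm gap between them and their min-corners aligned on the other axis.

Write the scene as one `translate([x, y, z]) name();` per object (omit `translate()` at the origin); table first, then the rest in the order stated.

table();
translate([521, 142, 688]) open_box();
translate([-1022, 0, 0]) staircase();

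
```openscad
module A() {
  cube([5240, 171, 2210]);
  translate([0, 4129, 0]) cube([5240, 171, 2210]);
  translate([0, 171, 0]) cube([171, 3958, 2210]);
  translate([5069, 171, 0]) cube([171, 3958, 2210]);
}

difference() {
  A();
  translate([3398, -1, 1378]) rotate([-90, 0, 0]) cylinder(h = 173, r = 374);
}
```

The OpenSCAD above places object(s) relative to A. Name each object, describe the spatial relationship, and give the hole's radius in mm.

The subtracted cylinder has r = 374 mm.

A is a house frame. The house frame has a circular hole through its front wall. The hole's radius is 374 mm.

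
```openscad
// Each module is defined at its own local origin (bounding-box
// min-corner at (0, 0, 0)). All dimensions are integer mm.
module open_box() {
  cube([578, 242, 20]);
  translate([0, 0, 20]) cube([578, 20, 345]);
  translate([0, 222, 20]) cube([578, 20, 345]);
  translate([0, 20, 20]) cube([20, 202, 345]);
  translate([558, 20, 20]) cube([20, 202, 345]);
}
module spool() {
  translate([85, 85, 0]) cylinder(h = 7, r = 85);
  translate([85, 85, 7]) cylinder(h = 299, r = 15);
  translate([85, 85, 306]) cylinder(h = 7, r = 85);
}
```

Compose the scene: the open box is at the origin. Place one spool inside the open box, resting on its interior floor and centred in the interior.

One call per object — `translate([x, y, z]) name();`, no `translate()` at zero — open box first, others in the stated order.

open_box();
translate([204, 36, 20]) spool();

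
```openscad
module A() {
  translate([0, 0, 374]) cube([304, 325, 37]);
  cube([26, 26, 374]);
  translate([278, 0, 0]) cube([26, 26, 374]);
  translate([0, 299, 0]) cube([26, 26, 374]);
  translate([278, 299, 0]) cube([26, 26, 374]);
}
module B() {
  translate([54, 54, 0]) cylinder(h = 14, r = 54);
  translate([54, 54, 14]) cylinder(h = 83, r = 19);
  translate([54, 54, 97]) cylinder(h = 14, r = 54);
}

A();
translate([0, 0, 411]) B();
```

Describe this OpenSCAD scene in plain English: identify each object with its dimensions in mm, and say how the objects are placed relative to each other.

A is a simple wooden stool: a rectangular seat 304 mm (x) by 325 mm (y), 37 mm thick, top face at z = 411 mm, on four square legs, each 26×26 mm in cross-section. The legs rest on z = 0, each flush with a corner of the seat.

B is a spool: two coaxial disc flanges of radius 54 mm and thickness 14 mm, joined by a core cylinder of radius 19 mm and height 83 mm. The lower flange rests on z = 0 and the three cylinders share a vertical axis.

The spool is on top of the stool.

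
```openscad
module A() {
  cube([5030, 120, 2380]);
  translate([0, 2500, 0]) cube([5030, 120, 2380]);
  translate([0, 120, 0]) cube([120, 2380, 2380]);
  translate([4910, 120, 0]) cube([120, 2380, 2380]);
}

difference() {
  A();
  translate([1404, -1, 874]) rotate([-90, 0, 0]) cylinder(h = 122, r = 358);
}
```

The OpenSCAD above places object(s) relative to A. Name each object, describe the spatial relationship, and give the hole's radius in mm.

A is a house frame. The house frame has a circular hole through its front wall. The hole's radius is 358 mm.

The subtracted cylinder has r = 358 mm.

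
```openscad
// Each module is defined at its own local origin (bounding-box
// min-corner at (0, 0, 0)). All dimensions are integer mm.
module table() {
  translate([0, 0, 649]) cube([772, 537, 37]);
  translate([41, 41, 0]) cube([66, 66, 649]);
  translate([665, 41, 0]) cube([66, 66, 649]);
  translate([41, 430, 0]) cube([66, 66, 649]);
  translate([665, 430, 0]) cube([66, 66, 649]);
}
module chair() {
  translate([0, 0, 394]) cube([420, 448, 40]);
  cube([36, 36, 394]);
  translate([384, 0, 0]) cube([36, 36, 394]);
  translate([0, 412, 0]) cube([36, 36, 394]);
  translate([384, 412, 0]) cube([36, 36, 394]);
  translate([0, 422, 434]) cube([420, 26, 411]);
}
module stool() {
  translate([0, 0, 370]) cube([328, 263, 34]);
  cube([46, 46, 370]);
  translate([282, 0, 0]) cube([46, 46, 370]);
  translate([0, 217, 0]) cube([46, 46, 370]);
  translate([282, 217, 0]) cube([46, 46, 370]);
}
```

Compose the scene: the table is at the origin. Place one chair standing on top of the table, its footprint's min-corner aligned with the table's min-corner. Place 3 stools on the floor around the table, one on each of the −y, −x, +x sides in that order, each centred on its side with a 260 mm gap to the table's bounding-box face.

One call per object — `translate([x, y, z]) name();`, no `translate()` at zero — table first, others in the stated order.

table();
translate([0, 0, 686]) chair();
translate([222, -523, 0]) stool();
translate([-588, 137, 0]) stool();
translate([1032, 137, 0]) stool();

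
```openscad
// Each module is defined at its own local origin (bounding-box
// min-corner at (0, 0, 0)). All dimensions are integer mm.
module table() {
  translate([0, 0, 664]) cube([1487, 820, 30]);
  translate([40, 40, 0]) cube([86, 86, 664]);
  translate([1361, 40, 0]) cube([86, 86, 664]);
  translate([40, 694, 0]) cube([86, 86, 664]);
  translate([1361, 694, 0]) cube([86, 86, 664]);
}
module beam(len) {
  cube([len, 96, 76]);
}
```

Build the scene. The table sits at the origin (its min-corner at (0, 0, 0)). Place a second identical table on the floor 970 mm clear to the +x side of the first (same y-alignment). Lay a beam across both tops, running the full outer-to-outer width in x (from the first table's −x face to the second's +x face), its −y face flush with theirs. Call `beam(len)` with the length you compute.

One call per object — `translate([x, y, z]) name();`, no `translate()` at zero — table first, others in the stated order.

table();
translate([2457, 0, 0]) table();
translate([0, 0, 694]) beam(3944);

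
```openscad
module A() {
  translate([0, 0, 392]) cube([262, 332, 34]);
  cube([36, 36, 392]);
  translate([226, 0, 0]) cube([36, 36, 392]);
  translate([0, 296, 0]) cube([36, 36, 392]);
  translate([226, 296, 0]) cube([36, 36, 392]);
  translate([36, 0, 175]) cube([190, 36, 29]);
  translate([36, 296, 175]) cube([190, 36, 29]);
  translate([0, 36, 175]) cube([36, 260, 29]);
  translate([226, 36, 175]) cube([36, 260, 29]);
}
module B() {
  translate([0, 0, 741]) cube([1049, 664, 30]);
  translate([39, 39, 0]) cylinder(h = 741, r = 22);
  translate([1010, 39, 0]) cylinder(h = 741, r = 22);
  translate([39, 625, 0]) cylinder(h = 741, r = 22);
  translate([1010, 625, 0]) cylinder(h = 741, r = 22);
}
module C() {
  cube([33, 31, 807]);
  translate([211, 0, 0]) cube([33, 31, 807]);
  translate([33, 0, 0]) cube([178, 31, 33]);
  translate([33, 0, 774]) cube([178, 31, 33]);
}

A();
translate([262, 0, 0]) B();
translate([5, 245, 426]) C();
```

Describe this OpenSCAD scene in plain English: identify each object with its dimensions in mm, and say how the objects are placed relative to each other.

A is a four-legged stool. The seat is a 262×332×34 mm slab whose top surface is at z = 426 mm; four square legs, each 36×36 mm in cross-section, run from the floor (z = 0) to the underside of the seat, each flush with a corner of the seat. Four stretchers, 36 mm wide and 29 mm tall, connect adjacent legs with their undersides at z = 175 mm, each running between the inner faces of the legs it joins and aligned with the legs' outer faces on the other axis.

B is a rectangular dining table. The top is 1049×664×30 mm with its upper surface at z = 771 mm. It stands on four round legs of 44 mm diameter, each leg's bounding box inset 17 mm from the nearest pair of top edges, running from the floor to the underside of the top.

C is a picture frame with a 178×741 mm rectangular opening (x by z) and a uniform 33 mm border on every side. Frame depth is 31 mm along y. It is built from two vertical stiles running the full outside height and two horizontal rails spanning the gap between the stiles.

The table is against the stool's +x side, with their −y faces flush. The picture frame is on top of the stool.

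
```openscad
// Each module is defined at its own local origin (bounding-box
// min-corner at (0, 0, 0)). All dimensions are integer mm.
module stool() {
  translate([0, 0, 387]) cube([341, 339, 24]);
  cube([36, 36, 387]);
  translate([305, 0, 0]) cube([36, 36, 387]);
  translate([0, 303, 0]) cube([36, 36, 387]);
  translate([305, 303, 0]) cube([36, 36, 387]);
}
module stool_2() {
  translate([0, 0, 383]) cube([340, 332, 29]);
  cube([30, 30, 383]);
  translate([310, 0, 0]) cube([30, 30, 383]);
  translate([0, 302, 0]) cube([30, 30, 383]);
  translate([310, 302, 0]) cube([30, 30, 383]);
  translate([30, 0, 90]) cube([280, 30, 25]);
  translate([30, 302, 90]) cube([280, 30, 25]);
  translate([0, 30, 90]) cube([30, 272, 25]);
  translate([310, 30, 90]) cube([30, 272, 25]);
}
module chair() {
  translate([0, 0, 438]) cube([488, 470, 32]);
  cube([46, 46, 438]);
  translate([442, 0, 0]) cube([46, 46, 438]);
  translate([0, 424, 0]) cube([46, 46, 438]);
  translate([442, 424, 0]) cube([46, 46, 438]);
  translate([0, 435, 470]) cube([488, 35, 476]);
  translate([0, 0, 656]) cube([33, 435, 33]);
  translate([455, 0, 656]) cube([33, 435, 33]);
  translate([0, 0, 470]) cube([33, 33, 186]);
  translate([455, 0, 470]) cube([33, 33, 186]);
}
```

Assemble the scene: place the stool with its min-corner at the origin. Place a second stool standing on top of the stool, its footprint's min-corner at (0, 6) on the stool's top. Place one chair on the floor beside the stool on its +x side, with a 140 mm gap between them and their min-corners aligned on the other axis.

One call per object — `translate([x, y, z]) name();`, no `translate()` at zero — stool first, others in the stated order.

stool();
translate([0, 6, 411]) stool_2();
translate([481, 0, 0]) chair();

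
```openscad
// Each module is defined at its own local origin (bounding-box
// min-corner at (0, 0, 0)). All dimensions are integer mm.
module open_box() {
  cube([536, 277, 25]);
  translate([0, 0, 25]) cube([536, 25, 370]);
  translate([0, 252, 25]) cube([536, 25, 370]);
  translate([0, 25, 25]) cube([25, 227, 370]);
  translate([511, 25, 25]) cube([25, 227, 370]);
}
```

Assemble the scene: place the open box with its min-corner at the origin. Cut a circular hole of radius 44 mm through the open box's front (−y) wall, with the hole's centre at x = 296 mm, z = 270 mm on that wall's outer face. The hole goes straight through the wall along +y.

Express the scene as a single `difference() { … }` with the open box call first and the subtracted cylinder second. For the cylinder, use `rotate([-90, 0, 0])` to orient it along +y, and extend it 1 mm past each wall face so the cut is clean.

difference() {
  open_box();
  translate([296, -1, 270]) rotate([-90, 0, 0]) cylinder(h = 27, r = 44);
}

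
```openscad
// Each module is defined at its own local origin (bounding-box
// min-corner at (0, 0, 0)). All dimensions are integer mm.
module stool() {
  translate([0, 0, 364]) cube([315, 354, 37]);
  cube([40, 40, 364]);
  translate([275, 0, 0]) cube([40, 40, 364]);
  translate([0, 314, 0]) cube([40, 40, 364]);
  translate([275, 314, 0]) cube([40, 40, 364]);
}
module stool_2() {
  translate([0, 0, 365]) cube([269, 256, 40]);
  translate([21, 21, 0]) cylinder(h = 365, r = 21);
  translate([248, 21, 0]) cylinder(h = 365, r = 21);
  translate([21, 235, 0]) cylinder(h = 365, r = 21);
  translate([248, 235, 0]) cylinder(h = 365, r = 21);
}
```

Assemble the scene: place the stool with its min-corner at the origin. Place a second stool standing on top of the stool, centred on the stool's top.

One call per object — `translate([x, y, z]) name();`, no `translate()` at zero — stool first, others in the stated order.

stool();
translate([23, 49, 401]) stool_2();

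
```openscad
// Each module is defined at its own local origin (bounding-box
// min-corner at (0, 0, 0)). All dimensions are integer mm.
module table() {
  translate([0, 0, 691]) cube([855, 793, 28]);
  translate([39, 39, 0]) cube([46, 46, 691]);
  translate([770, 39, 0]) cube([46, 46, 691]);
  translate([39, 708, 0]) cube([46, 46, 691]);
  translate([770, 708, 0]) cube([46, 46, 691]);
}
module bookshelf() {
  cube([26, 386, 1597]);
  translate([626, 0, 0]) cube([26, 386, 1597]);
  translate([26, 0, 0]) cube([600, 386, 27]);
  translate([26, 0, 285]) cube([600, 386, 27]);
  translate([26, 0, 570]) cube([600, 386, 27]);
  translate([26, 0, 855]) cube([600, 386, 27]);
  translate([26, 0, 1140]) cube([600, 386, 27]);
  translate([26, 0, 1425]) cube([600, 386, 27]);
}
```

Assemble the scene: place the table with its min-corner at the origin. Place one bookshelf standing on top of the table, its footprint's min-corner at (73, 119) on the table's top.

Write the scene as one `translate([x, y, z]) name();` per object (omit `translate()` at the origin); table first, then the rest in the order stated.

table();
translate([73, 119, 719]) bookshelf();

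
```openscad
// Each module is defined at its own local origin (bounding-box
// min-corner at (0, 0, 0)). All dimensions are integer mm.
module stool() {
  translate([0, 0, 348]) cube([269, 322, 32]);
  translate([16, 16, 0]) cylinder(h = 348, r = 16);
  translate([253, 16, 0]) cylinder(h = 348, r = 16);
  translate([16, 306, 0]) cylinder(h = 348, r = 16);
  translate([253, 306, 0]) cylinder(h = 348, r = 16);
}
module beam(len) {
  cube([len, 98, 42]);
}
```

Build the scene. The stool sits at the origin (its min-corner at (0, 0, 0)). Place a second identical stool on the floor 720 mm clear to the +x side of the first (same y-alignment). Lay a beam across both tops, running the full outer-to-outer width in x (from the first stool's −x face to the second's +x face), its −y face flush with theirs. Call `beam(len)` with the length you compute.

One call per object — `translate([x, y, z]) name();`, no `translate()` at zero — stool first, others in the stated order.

stool();
translate([989, 0, 0]) stool();
translate([0, 0, 380]) beam(1258);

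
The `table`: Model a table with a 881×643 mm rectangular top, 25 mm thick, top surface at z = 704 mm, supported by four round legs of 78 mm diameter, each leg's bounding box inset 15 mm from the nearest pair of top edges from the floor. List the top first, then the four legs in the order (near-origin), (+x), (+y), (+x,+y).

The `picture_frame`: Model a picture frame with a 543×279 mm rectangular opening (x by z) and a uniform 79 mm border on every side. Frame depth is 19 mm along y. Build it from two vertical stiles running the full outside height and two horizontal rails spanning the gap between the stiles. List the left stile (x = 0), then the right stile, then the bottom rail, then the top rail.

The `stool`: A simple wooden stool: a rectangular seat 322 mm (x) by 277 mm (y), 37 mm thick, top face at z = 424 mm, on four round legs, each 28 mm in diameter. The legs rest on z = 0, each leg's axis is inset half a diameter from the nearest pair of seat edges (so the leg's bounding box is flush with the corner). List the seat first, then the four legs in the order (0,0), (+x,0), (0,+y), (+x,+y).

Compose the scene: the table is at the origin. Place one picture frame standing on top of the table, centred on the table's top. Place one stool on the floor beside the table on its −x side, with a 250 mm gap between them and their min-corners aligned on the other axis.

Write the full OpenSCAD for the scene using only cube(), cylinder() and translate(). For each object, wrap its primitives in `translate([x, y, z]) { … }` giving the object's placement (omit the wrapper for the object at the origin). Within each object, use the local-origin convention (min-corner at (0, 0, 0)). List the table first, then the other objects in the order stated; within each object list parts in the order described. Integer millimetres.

translate([0, 0, 679]) cube([881, 643, 25]);
translate([54, 54, 0]) cylinder(h = 679, r = 39);
translate([827, 54, 0]) cylinder(h = 679, r = 39);
translate([54, 589, 0]) cylinder(h = 679, r = 39);
translate([827, 589, 0]) cylinder(h = 679, r = 39);
translate([90, 312, 704]) {
  cube([79, 19, 437]);
  translate([622, 0, 0]) cube([79, 19, 437]);
  translate([79, 0, 0]) cube([543, 19, 79]);
  translate([79, 0, 358]) cube([543, 19, 79]);
}
translate([-572, 0, 0]) {
  translate([0, 0, 387]) cube([322, 277, 37]);
  translate([14, 14, 0]) cylinder(h = 387, r = 14);
  translate([308, 14, 0]) cylinder(h = 387, r = 14);
  translate([14, 263, 0]) cylinder(h = 387, r = 14);
  translate([308, 263, 0]) cylinder(h = 387, r = 14);
}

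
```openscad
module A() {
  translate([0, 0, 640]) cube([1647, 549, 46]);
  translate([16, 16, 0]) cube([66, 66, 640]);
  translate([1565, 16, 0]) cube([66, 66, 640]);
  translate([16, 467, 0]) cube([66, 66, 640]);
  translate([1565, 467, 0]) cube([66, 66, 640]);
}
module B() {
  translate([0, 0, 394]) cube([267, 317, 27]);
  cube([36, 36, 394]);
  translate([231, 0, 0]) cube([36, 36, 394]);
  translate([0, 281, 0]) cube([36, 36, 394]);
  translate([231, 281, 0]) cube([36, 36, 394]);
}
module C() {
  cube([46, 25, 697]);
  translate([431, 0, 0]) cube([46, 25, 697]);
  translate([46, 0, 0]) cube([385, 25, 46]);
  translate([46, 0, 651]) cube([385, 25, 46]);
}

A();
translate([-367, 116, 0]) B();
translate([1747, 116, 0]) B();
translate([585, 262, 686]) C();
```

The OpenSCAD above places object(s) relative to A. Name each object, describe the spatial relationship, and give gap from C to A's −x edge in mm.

A is a table. B is a stool. C is a picture frame. Two stools sit around the table at the −x, +x sides. The picture frame is on top of the table, centred. The gap from the picture frame to the table's −x edge is 585 mm.

The picture frame's min-x is at 585; the table's min-x is 0; gap = 585 mm.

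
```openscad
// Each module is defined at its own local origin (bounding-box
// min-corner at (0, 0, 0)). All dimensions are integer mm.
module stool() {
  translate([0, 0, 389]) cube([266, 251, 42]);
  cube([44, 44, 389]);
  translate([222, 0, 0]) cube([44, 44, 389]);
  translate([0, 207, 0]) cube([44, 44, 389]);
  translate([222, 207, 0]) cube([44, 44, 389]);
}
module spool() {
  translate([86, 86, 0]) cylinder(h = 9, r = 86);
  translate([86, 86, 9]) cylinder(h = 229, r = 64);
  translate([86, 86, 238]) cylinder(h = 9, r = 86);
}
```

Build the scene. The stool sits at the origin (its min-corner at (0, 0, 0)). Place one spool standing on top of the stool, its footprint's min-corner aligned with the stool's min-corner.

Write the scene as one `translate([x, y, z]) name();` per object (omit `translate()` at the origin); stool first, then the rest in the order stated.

stool();
translate([0, 0, 431]) spool();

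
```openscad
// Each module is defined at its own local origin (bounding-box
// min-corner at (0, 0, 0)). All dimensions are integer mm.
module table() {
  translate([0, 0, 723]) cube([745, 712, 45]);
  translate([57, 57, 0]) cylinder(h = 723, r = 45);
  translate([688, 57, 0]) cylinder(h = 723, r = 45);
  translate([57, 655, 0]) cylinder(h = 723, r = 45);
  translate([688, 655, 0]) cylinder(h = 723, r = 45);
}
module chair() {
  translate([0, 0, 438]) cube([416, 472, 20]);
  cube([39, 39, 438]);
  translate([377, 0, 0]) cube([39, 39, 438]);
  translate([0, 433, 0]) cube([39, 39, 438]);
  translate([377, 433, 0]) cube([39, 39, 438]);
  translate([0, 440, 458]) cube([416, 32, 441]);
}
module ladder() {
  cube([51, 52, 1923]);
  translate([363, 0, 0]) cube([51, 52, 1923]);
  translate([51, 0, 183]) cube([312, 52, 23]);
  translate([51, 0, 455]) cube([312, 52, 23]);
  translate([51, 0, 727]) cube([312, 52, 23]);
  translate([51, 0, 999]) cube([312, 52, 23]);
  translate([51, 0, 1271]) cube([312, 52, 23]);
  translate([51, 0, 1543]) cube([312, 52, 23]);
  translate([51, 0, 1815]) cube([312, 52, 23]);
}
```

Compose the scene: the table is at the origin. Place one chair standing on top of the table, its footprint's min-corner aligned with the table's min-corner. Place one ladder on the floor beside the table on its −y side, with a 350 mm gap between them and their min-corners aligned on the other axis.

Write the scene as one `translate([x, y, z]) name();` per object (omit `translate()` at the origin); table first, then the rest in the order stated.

table();
translate([0, 0, 768]) chair();
translate([0, -402, 0]) ladder();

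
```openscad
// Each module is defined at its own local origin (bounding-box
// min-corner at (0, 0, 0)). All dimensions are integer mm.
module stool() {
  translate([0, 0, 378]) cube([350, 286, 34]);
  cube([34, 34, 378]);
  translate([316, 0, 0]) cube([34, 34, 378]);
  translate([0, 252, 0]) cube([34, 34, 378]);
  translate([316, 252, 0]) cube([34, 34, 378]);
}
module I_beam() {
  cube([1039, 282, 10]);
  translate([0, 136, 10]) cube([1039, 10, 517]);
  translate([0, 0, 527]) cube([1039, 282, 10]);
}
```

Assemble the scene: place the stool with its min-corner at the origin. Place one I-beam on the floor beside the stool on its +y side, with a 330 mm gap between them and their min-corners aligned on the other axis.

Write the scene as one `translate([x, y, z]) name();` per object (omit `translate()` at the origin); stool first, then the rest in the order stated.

stool();
translate([0, 616, 0]) I_beam();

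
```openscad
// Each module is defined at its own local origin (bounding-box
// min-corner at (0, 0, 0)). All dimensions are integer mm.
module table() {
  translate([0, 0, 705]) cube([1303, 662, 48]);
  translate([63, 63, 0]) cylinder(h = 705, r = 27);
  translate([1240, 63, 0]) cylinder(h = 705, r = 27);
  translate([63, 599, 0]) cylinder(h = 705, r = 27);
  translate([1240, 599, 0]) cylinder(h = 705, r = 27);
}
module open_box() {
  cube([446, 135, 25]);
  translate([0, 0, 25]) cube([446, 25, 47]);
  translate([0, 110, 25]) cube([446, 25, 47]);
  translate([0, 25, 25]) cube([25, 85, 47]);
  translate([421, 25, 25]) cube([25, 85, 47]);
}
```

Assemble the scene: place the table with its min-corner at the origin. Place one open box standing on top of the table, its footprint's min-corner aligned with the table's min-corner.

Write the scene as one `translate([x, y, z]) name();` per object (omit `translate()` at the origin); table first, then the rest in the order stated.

table();
translate([0, 0, 753]) open_box();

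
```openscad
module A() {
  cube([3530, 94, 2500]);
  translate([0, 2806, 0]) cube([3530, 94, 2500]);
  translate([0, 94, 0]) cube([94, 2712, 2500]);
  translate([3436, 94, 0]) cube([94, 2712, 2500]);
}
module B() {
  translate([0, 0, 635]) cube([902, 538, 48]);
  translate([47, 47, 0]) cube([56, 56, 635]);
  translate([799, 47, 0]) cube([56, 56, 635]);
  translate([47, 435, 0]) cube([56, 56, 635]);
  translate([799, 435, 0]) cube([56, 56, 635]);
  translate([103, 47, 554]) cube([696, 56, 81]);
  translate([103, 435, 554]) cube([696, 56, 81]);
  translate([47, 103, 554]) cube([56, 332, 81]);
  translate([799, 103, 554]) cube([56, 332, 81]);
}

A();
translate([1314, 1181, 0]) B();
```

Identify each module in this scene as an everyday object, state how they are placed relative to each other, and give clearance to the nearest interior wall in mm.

A is a house frame. B is a table. The table sits inside the house frame, centred. The clearance to the nearest interior wall is 1087 mm.

Clearances: x = 1220, y = 1087; minimum 1087 mm.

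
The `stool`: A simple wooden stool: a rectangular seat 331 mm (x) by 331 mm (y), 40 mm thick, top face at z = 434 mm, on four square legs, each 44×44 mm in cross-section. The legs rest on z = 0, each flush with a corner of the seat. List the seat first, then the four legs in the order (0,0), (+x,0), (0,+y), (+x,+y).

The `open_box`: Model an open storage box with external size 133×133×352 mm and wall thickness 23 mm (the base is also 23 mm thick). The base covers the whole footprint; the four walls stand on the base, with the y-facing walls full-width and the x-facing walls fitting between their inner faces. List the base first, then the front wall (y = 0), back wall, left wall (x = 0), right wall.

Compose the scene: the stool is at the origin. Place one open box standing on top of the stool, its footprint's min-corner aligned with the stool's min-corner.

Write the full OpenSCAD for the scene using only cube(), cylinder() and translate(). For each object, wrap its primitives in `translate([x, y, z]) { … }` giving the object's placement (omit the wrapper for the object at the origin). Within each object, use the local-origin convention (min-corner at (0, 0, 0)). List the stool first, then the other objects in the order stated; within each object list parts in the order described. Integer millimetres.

translate([0, 0, 394]) cube([331, 331, 40]);
cube([44, 44, 394]);
translate([287, 0, 0]) cube([44, 44, 394]);
translate([0, 287, 0]) cube([44, 44, 394]);
translate([287, 287, 0]) cube([44, 44, 394]);
translate([0, 0, 434]) {
  cube([133, 133, 23]);
  translate([0, 0, 23]) cube([133, 23, 329]);
  translate([0, 110, 23]) cube([133, 23, 329]);
  translate([0, 23, 23]) cube([23, 87, 329]);
  translate([110, 23, 23]) cube([23, 87, 329]);
}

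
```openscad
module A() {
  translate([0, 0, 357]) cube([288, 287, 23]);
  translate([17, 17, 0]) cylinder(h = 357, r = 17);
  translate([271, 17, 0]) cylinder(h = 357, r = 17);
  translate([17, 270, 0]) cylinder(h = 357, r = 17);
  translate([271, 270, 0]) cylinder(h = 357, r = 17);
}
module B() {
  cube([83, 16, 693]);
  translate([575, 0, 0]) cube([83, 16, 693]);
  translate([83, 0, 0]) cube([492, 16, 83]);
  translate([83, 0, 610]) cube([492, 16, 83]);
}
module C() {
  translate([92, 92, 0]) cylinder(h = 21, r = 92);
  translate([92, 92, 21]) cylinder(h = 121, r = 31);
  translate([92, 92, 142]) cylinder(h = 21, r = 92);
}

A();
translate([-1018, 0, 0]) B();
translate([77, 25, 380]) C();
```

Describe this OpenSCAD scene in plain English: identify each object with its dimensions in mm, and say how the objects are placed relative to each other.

A is a simple wooden stool: a rectangular seat 288 mm (x) by 287 mm (y), 23 mm thick, top face at z = 380 mm, on four round legs, each 34 mm in diameter. The legs rest on z = 0, each leg's axis is inset half a diameter from the nearest pair of seat edges (so the leg's bounding box is flush with the corner).

B is a picture frame with a 492×527 mm rectangular opening (x by z) and a uniform 83 mm border on every side. Frame depth is 16 mm along y. It is built from two vertical stiles running the full outside height and two horizontal rails spanning the gap between the stiles.

C is a spool: two coaxial disc flanges of radius 92 mm and thickness 21 mm, joined by a core cylinder of radius 31 mm and height 121 mm. The lower flange rests on z = 0 and the three cylinders share a vertical axis.

The picture frame is on the floor beside the stool on its −x side. The spool is on top of the stool.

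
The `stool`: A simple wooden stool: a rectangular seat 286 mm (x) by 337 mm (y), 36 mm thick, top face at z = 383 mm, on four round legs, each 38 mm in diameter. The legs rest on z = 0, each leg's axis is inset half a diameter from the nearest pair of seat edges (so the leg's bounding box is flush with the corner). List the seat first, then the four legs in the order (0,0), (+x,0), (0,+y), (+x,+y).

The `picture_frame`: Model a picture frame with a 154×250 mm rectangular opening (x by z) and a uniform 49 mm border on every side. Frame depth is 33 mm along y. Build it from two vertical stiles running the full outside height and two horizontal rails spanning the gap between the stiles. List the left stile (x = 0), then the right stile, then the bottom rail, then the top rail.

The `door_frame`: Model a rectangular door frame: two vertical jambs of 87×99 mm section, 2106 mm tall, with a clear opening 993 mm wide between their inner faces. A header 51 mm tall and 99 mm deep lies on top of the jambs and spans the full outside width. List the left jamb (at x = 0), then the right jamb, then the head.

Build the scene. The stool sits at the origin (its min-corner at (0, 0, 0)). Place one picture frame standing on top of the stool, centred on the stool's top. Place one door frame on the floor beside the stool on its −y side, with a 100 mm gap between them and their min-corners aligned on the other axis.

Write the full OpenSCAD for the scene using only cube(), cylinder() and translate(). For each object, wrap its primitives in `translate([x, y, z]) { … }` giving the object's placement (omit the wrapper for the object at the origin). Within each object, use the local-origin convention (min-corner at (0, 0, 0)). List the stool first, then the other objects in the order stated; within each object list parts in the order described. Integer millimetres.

translate([0, 0, 347]) cube([286, 337, 36]);
translate([19, 19, 0]) cylinder(h = 347, r = 19);
translate([267, 19, 0]) cylinder(h = 347, r = 19);
translate([19, 318, 0]) cylinder(h = 347, r = 19);
translate([267, 318, 0]) cylinder(h = 347, r = 19);
translate([17, 152, 383]) {
  cube([49, 33, 348]);
  translate([203, 0, 0]) cube([49, 33, 348]);
  translate([49, 0, 0]) cube([154, 33, 49]);
  translate([49, 0, 299]) cube([154, 33, 49]);
}
translate([0, -199, 0]) {
  cube([87, 99, 2106]);
  translate([1080, 0, 0]) cube([87, 99, 2106]);
  translate([0, 0, 2106]) cube([1167, 99, 51]);
}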